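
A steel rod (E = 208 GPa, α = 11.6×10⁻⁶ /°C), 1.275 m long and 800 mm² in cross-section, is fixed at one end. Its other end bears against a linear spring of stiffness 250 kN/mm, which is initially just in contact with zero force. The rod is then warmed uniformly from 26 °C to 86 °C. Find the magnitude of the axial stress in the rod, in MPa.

σ ≈ 95.1 MPa (compressive)

If the spring were absent the rod would lengthen by αΔT L = 11.6×10⁻⁶ × 60 × 1275 = 0.8874 mm.
Let P be the compressive force at the spring. The rod shortens elastically by PL/(AE) and the spring compresses by P/k; together these equal δ_free.
So P = δ_free / [L/(AE) + 1/k] = 0.8874 / [ 1275/(800×208×10³) + 1/(250×10³) ].
P = 0.8874 / 1.166×10⁻⁵ = 76090 N.
σ = P/A = 76090/800 = 95.11 MPa.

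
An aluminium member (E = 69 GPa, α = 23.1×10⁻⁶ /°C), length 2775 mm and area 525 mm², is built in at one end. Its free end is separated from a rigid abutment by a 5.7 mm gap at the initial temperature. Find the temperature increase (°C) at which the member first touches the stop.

The gap closes when αΔT L = 5.7 mm, since the member is still unstressed at that instant.
ΔT = 5.7 / (23.1×10⁻⁶ × 2775) = 88.92 °C.

ΔT ≈ 88.9 °C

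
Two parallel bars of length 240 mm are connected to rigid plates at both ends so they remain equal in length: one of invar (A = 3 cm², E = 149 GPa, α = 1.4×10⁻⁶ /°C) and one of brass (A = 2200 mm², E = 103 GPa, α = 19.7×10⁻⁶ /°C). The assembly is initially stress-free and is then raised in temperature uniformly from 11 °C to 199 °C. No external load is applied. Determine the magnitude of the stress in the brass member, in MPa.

σ ≈ 58.4 MPa (compressive)

The brass has the larger α, so on heating it would change length more than the invar if both were free. The rigid plates force a common final length, so the brass is put into compression and the invar into tension, with equal and opposite forces P (no external load).
Equating the net (thermal + elastic) strains gives |α₁ − α₂|·ΔT = P·[1/(A₁E₁) + 1/(A₂E₂)].
|α₁ − α₂|·ΔT = 18.3×10⁻⁶ × 188 = 0.00344.
1/(A₁E₁) + 1/(A₂E₂) = 1/(300×149×10³) + 1/(2200×103×10³) = 2.678×10⁻⁸ N⁻¹.
P = 0.00344 / 2.678×10⁻⁸ = 128400 N = 128.4 kN.
σ_{brass} = P/A₂ = 128400/2200 = 58.39 MPa, compressive.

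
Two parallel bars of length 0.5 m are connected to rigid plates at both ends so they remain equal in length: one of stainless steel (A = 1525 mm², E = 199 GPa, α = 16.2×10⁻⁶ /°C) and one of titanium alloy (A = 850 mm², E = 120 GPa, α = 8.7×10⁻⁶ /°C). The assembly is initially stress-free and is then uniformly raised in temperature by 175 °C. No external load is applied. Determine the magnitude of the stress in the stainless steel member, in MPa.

Both members must finish at the same length. With the larger α, the stainless steel tends to over-expand; the plates restrain it, putting the stainless steel in compression and the titanium alloy in tension. With no external load the two internal forces are equal and opposite, magnitude P.
Equating the net (thermal + elastic) strains gives |α₁ − α₂|·ΔT = P·[1/(A₁E₁) + 1/(A₂E₂)].
|α₁ − α₂|·ΔT = 7.5×10⁻⁶ × 175 = 0.001312.
1/(A₁E₁) + 1/(A₂E₂) = 1/(1525×199×10³) + 1/(850×120×10³) = 1.31×10⁻⁸ N⁻¹.
P = 0.001312 / 1.31×10⁻⁸ = 100200 N = 100.2 kN.
σ_{stainless steel} = P/A₁ = 100200/1525 = 65.7 MPa, compressive.

σ ≈ 65.7 MPa (compressive)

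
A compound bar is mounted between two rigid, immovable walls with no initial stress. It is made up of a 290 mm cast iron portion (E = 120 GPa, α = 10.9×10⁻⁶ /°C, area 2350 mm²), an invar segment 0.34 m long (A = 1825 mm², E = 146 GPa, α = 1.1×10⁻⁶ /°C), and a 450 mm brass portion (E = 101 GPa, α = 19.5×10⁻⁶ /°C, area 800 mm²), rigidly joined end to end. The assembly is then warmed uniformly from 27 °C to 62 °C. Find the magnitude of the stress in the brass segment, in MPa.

With the walls removed the bar would change length by δ_free = Σ αᵢΔT Lᵢ = 10.9×10⁻⁶×35×290 + 1.1×10⁻⁶×35×340 + 19.5×10⁻⁶×35×450 = 0.4308 mm.
The rigid supports impose zero overall length change; the single axial force P common to all segments must satisfy P Σ Lᵢ/(AᵢEᵢ) = δ_free.
The series flexibility is Σ Lᵢ/(AᵢEᵢ) = 290/(2350×120×10³) + 340/(1825×146×10³) + 450/(800×101×10³) = 7.874×10⁻⁶ mm/N.
P = 0.4308 / 7.874×10⁻⁶ = 54720 N = 54.72 kN, compressive.
σ_{brass} = P / A = 54720 / 800 = 68.4 MPa.

σ ≈ 68.4 MPa (compressive)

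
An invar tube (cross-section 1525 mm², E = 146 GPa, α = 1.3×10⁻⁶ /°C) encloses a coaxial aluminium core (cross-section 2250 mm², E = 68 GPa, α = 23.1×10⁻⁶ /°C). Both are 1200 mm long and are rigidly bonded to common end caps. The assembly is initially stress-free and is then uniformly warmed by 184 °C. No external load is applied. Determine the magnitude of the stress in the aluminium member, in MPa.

σ ≈ 162 MPa (compressive)

Equilibrium of a rigid end plate with no external load gives equal and opposite internal forces ±P in the two members. Since α_{aluminium} > α_{invar}, heating drives the aluminium into compression and the invar into tension.
Setting the final lengths equal and cancelling L: (α₁ − α₂)ΔT = P/(A₁E₁) + P/(A₂E₂).
|α₁ − α₂|·ΔT = 21.8×10⁻⁶ × 184 = 0.004011.
1/(A₁E₁) + 1/(A₂E₂) = 1/(1525×146×10³) + 1/(2250×68×10³) = 1.103×10⁻⁸ N⁻¹.
So P = 0.004011 / 1.103×10⁻⁸ = 363.8 kN.
σ_{aluminium} = P/A₂ = 363800/2250 = 161.7 MPa, compressive.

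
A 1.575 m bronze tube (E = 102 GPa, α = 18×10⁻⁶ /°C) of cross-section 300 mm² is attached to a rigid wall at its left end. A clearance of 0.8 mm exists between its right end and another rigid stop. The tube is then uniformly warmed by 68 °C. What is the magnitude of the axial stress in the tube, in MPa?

Unrestrained expansion: δ_free = αΔT L = 18×10⁻⁶ × 68 × 1575 = 1.928 mm.
This exceeds the 0.8 mm gap, so the wall pushes back. The portion of expansion that must be recovered elastically is δ_free − gap = 1.928 − 0.8 = 1.128 mm.
Compatibility: PL/(AE) = 1.128 mm, so σ = P/A = E × (1.128/1575) = 73.04 MPa.

σ ≈ 73 MPa (compressive)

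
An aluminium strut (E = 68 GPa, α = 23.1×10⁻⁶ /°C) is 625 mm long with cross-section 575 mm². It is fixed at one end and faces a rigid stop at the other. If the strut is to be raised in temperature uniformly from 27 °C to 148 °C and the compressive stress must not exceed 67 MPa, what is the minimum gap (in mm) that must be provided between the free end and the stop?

Free expansion if unrestrained: δ_free = αΔT L = 23.1×10⁻⁶ × 121 × 625 = 1.747 mm.
A stress of 67 MPa corresponds to the wall pushing the strut back by σL/E = 67×625/(68×10³) = 0.6158 mm.
So the gap has to take up the difference, g_min = δ_free − σL/E = 1.747 − 0.6158 = 1.131 mm.

g ≈ 1.13 mm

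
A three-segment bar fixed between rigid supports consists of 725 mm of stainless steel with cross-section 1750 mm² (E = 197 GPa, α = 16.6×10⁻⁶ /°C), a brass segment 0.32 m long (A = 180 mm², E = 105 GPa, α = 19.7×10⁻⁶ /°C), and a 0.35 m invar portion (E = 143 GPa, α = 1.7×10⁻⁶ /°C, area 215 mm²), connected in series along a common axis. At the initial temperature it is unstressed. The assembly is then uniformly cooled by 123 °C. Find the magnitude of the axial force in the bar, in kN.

P ≈ 76.6 kN (tensile)

With the walls removed the bar would change length by δ_free = Σ αᵢΔT Lᵢ = 16.6×10⁻⁶×123×725 + 19.7×10⁻⁶×123×320 + 1.7×10⁻⁶×123×350 = 2.329 mm.
Since the ends are fixed, an axial force P builds up, equal in every segment, with P · Σ Lᵢ/(AᵢEᵢ) = δ_free.
Σ Lᵢ/(AᵢEᵢ) = 725/(1750×197×10³) + 320/(180×105×10³) + 350/(215×143×10³) = 3.042×10⁻⁵ mm/N.
So P = 2.329 / 3.042×10⁻⁵ = 76.56 kN, tensile.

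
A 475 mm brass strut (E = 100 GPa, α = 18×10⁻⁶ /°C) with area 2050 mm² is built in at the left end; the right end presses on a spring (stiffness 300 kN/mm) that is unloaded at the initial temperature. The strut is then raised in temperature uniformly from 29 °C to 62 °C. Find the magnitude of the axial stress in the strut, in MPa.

σ ≈ 24.4 MPa (compressive)

Free thermal expansion: δ_free = αΔT L = 18×10⁻⁶ × 33 × 475 = 0.2822 mm.
Let P be the compressive force at the spring. The strut shortens elastically by PL/(AE) and the spring compresses by P/k; together these equal δ_free.
So P = δ_free / [L/(AE) + 1/k] = 0.2822 / [ 475/(2050×100×10³) + 1/(300×10³) ].
P = 0.2822 / 5.65×10⁻⁶ = 49930 N.
σ = P/A = 49930/2050 = 24.36 MPa.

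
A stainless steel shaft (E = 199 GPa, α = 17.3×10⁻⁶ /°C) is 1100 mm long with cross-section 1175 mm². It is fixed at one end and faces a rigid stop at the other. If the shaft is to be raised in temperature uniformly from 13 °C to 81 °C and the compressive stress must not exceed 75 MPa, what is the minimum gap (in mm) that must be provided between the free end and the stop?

g ≈ 0.879 mm

Free expansion if unrestrained: δ_free = αΔT L = 17.3×10⁻⁶ × 68 × 1100 = 1.294 mm.
A stress of 75 MPa corresponds to the wall pushing the shaft back by σL/E = 75×1100/(199×10³) = 0.4146 mm.
The gap must absorb the remainder: g_min = 1.294 − 0.4146 = 0.8795 mm.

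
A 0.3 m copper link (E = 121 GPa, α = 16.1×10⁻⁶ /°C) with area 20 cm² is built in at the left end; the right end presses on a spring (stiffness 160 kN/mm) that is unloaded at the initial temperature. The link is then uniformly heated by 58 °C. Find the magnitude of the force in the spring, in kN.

Free thermal expansion: δ_free = αΔT L = 16.1×10⁻⁶ × 58 × 300 = 0.2801 mm.
Let P be the compressive force at the spring. The link shortens elastically by PL/(AE) and the spring compresses by P/k; together these equal δ_free.
P [ L/(AE) + 1/k ] = δ_free → P [ 300/(2000×121×10³) + 1/(160×10³) ] = 0.2801.
P = 0.2801 / 7.49×10⁻⁶ = 37400 N.

P ≈ 37.4 kN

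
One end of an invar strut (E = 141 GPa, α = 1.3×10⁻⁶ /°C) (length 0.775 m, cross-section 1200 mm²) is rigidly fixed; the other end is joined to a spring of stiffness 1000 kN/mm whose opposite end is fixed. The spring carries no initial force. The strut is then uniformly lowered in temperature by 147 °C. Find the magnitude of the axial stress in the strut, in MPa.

If the spring were absent the strut would shorten by αΔT L = 1.3×10⁻⁶ × 147 × 775 = 0.1481 mm.
With a force P in the spring, the elastic change of the strut is PL/(AE) and that of the spring is P/k; compatibility requires their sum to equal δ_free.
P [ L/(AE) + 1/k ] = δ_free → P [ 775/(1200×141×10³) + 1/(1000×10³) ] = 0.1481.
P = 0.1481 / 5.58×10⁻⁶ = 26540 N.
σ = P/A = 26540/1200 = 22.12 MPa.

σ ≈ 22.1 MPa (tensile)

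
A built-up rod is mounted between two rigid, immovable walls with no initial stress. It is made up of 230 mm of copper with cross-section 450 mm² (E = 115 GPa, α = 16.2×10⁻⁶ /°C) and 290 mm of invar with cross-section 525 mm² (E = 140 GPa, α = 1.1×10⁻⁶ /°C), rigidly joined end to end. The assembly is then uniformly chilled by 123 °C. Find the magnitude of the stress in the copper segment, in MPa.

If the supports were absent, the total length change would be Σ αᵢΔT Lᵢ = 16.2×10⁻⁶×123×230 + 1.1×10⁻⁶×123×290 = 0.4975 mm.
Since the ends are fixed, an axial force P builds up, equal in every segment, with P · Σ Lᵢ/(AᵢEᵢ) = δ_free.
The series flexibility is Σ Lᵢ/(AᵢEᵢ) = 230/(450×115×10³) + 290/(525×140×10³) = 8.39×10⁻⁶ mm/N.
So P = 0.4975 / 8.39×10⁻⁶ = 59.3 kN, tensile.
σ_{copper} = P / A = 59300 / 450 = 131.8 MPa.

σ ≈ 132 MPa (tensile)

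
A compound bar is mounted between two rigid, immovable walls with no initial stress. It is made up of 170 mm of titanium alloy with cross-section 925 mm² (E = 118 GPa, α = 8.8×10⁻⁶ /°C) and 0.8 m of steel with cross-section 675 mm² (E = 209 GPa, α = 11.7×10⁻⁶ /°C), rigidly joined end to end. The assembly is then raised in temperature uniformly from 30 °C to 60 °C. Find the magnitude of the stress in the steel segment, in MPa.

σ ≈ 66.8 MPa (compressive)

With the walls removed the bar would change length by δ_free = Σ αᵢΔT Lᵢ = 8.8×10⁻⁶×30×170 + 11.7×10⁻⁶×30×800 = 0.3257 mm.
The rigid supports impose zero overall length change; the single axial force P common to all segments must satisfy P Σ Lᵢ/(AᵢEᵢ) = δ_free.
The series flexibility is Σ Lᵢ/(AᵢEᵢ) = 170/(925×118×10³) + 800/(675×209×10³) = 7.228×10⁻⁶ mm/N.
P = 0.3257 / 7.228×10⁻⁶ = 45060 N = 45.06 kN, compressive.
σ_{steel} = P / A = 45060 / 675 = 66.75 MPa.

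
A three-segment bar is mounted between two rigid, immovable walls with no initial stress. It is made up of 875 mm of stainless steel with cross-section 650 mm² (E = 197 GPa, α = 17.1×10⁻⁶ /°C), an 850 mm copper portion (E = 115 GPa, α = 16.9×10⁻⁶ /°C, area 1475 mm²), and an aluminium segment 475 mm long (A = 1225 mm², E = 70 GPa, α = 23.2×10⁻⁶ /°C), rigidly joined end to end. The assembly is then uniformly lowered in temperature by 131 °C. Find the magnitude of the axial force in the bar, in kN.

With the walls removed the bar would change length by δ_free = Σ αᵢΔT Lᵢ = 17.1×10⁻⁶×131×875 + 16.9×10⁻⁶×131×850 + 23.2×10⁻⁶×131×475 = 5.286 mm.
The rigid supports impose zero overall length change; the single axial force P common to all segments must satisfy P Σ Lᵢ/(AᵢEᵢ) = δ_free.
The series flexibility is Σ Lᵢ/(AᵢEᵢ) = 875/(650×197×10³) + 850/(1475×115×10³) + 475/(1225×70×10³) = 1.738×10⁻⁵ mm/N.
P = 5.286 / 1.738×10⁻⁵ = 304100 N = 304.1 kN, tensile.

P ≈ 304 kN (tensile)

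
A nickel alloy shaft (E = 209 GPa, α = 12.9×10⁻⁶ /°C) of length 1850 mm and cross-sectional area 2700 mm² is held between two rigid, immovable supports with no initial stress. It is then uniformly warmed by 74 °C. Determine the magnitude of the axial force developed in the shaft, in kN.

Full restraint means ε = 0, so the stress is σ = EαΔT = 209×10³ × 12.9×10⁻⁶ × 74 = 199.5 MPa.
Then P = σA = 199.5 × 2700 mm² = 538.7 kN, compressive.

P ≈ 539 kN (compressive)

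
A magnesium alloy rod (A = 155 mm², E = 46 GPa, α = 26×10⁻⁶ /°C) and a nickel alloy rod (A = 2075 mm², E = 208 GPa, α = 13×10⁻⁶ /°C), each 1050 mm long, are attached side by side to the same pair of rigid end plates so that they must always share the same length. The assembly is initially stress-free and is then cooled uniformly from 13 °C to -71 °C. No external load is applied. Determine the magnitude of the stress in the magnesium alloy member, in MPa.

Both members must finish at the same length. With the larger α, the magnesium alloy tends to over-contract; the plates restrain it, putting the magnesium alloy in tension and the nickel alloy in compression. With no external load the two internal forces are equal and opposite, magnitude P.
Setting the final lengths equal and cancelling L: (α₁ − α₂)ΔT = P/(A₁E₁) + P/(A₂E₂).
|α₁ − α₂|·ΔT = 13×10⁻⁶ × 84 = 0.001092.
1/(A₁E₁) + 1/(A₂E₂) = 1/(155×46×10³) + 1/(2075×208×10³) = 1.426×10⁻⁷ N⁻¹.
So P = 0.001092 / 1.426×10⁻⁷ = 7.659 kN.
σ_{magnesium alloy} = P/A₁ = 7659/155 = 49.42 MPa, tensile.

σ ≈ 49.4 MPa (tensile)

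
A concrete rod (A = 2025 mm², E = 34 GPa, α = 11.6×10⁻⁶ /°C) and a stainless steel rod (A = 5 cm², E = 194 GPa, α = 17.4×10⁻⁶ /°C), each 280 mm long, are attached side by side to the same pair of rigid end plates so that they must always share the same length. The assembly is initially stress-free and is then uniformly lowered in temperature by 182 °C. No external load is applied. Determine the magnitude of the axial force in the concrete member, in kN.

P ≈ 42.5 kN (compressive in the concrete)

Both members must finish at the same length. With the larger α, the stainless steel tends to over-contract; the plates restrain it, putting the stainless steel in tension and the concrete in compression. With no external load the two internal forces are equal and opposite, magnitude P.
Setting the final lengths equal and cancelling L: (α₁ − α₂)ΔT = P/(A₁E₁) + P/(A₂E₂).
|α₁ − α₂|·ΔT = 5.8×10⁻⁶ × 182 = 0.001056.
1/(A₁E₁) + 1/(A₂E₂) = 1/(2025×34×10³) + 1/(500×194×10³) = 2.483×10⁻⁸ N⁻¹.
So P = 0.001056 / 2.483×10⁻⁸ = 42.51 kN.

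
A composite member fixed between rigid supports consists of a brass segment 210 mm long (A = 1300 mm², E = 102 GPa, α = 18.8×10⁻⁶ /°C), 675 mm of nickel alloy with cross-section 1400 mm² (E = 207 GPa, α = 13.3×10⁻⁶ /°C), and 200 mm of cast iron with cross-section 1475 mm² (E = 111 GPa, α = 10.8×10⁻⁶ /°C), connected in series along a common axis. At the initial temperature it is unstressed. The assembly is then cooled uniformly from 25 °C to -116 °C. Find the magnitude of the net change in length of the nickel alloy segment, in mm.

With the walls removed the bar would change length by δ_free = Σ αᵢΔT Lᵢ = 18.8×10⁻⁶×141×210 + 13.3×10⁻⁶×141×675 + 10.8×10⁻⁶×141×200 = 2.127 mm.
Since the ends are fixed, an axial force P builds up, equal in every segment, with P · Σ Lᵢ/(AᵢEᵢ) = δ_free.
The series flexibility is Σ Lᵢ/(AᵢEᵢ) = 210/(1300×102×10³) + 675/(1400×207×10³) + 200/(1475×111×10³) = 5.134×10⁻⁶ mm/N.
P = 2.127 / 5.134×10⁻⁶ = 414300 N = 414.3 kN, tensile.
For the nickel alloy segment, free thermal change = 13.3×10⁻⁶×141×675 = 1.266 mm and elastic change from P = 414300×675/(1400×207×10³) = 0.9649 mm; these oppose, so the net change is 0.301 mm (segment shortens).

|ΔL| ≈ 0.301 mm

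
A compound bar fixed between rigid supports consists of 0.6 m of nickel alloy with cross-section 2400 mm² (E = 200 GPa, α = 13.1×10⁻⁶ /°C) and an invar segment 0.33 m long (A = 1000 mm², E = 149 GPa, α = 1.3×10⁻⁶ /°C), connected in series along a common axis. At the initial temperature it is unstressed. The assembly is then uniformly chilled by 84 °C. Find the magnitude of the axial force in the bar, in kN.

P ≈ 201 kN (tensile)

With the walls removed the bar would change length by δ_free = Σ αᵢΔT Lᵢ = 13.1×10⁻⁶×84×600 + 1.3×10⁻⁶×84×330 = 0.6963 mm.
The walls prevent any net length change, so an axial force P (same in every segment) develops. Compatibility: P · Σ Lᵢ/(AᵢEᵢ) = δ_free.
The series flexibility is Σ Lᵢ/(AᵢEᵢ) = 600/(2400×200×10³) + 330/(1000×149×10³) = 3.465×10⁻⁶ mm/N.
P = 0.6963 / 3.465×10⁻⁶ = 201000 N = 201 kN, tensile.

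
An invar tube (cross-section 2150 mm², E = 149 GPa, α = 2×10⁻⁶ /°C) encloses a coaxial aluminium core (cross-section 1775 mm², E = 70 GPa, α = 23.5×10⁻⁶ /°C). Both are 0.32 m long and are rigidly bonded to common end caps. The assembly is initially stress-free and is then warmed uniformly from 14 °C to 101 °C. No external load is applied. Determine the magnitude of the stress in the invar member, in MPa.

σ ≈ 77.9 MPa (tensile)

Both members must finish at the same length. With the larger α, the aluminium tends to over-expand; the plates restrain it, putting the aluminium in compression and the invar in tension. With no external load the two internal forces are equal and opposite, magnitude P.
Setting the final lengths equal and cancelling L: (α₁ − α₂)ΔT = P/(A₁E₁) + P/(A₂E₂).
|α₁ − α₂|·ΔT = 21.5×10⁻⁶ × 87 = 0.00187.
1/(A₁E₁) + 1/(A₂E₂) = 1/(2150×149×10³) + 1/(1775×70×10³) = 1.117×10⁻⁸ N⁻¹.
So P = 0.00187 / 1.117×10⁻⁸ = 167.5 kN.
σ_{invar} = P/A₁ = 167500/2150 = 77.89 MPa, tensile.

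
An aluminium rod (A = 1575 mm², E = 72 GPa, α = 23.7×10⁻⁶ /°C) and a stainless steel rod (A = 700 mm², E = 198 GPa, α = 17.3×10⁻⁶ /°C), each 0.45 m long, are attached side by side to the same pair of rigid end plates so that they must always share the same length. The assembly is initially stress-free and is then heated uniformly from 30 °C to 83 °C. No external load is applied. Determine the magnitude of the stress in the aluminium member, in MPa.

Both members must finish at the same length. With the larger α, the aluminium tends to over-expand; the plates restrain it, putting the aluminium in compression and the stainless steel in tension. With no external load the two internal forces are equal and opposite, magnitude P.
Equating the net (thermal + elastic) strains gives |α₁ − α₂|·ΔT = P·[1/(A₁E₁) + 1/(A₂E₂)].
|α₁ − α₂|·ΔT = 6.4×10⁻⁶ × 53 = 0.0003392.
1/(A₁E₁) + 1/(A₂E₂) = 1/(1575×72×10³) + 1/(700×198×10³) = 1.603×10⁻⁸ N⁻¹.
P = 0.0003392 / 1.603×10⁻⁸ = 21160 N = 21.16 kN.
σ_{aluminium} = P/A₁ = 21160/1575 = 13.43 MPa, compressive.

σ ≈ 13.4 MPa (compressive)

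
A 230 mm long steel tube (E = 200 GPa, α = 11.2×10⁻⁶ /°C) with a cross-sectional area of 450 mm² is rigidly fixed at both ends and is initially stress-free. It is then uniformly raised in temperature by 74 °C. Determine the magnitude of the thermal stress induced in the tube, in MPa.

σ ≈ 166 MPa (compressive)

With length fixed, the mechanical strain must cancel the thermal strain αΔT = 11.2×10⁻⁶ × 74 = 828.8×10⁻⁶.
The stress required to suppress this strain is σ = Eε = 200×10³ × 828.8×10⁻⁶ = 165.8 MPa, compressive since the tube is trying to expand.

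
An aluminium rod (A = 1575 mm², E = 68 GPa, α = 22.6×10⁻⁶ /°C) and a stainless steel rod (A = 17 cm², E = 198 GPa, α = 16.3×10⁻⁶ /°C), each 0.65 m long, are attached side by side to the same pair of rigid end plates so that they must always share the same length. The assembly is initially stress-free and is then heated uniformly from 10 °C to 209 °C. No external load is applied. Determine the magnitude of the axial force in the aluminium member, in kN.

P ≈ 102 kN (compressive in the aluminium)

Equilibrium of a rigid end plate with no external load gives equal and opposite internal forces ±P in the two members. Since α_{aluminium} > α_{stainless steel}, heating drives the aluminium into compression and the stainless steel into tension.
Compatibility of the two members (thermal + elastic change equal): (α₁ − α₂)ΔT = P·[1/(A₁E₁) + 1/(A₂E₂)].
|α₁ − α₂|·ΔT = 6.3×10⁻⁶ × 199 = 0.001254.
1/(A₁E₁) + 1/(A₂E₂) = 1/(1575×68×10³) + 1/(1700×198×10³) = 1.231×10⁻⁸ N⁻¹.
P = 0.001254 / 1.231×10⁻⁸ = 101900 N = 101.9 kN.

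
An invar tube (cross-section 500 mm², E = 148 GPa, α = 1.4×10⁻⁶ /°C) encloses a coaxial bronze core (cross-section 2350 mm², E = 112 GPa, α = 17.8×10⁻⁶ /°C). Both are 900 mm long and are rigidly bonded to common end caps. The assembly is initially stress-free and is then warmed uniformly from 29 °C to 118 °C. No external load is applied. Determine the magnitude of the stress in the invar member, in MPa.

Equilibrium of a rigid end plate with no external load gives equal and opposite internal forces ±P in the two members. Since α_{bronze} > α_{invar}, heating drives the bronze into compression and the invar into tension.
Setting the final lengths equal and cancelling L: (α₁ − α₂)ΔT = P/(A₁E₁) + P/(A₂E₂).
|α₁ − α₂|·ΔT = 16.4×10⁻⁶ × 89 = 0.00146.
1/(A₁E₁) + 1/(A₂E₂) = 1/(500×148×10³) + 1/(2350×112×10³) = 1.731×10⁻⁸ N⁻¹.
P = 0.00146 / 1.731×10⁻⁸ = 84310 N = 84.31 kN.
σ_{invar} = P/A₁ = 84310/500 = 168.6 MPa, tensile.

σ ≈ 169 MPa (tensile)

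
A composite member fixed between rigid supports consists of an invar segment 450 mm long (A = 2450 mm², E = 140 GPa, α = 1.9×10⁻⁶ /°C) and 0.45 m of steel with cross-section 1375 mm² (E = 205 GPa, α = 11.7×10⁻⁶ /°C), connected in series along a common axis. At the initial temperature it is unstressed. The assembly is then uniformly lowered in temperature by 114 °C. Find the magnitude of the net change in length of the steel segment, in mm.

With the walls removed the bar would change length by δ_free = Σ αᵢΔT Lᵢ = 1.9×10⁻⁶×114×450 + 11.7×10⁻⁶×114×450 = 0.6977 mm.
Since the ends are fixed, an axial force P builds up, equal in every segment, with P · Σ Lᵢ/(AᵢEᵢ) = δ_free.
Σ Lᵢ/(AᵢEᵢ) = 450/(2450×140×10³) + 450/(1375×205×10³) = 2.908×10⁻⁶ mm/N.
So P = 0.6977 / 2.908×10⁻⁶ = 239.9 kN, tensile.
For the steel segment, free thermal change = 11.7×10⁻⁶×114×450 = 0.6002 mm and elastic change from P = 239900×450/(1375×205×10³) = 0.383 mm; these oppose, so the net change is 0.217 mm (segment shortens).

|ΔL| ≈ 0.217 mm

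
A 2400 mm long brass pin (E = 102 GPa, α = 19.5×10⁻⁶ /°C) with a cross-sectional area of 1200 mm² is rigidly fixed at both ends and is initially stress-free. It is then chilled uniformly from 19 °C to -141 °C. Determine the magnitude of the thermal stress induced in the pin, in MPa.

σ ≈ 318 MPa (tensile)

With length fixed, the mechanical strain must cancel the thermal strain αΔT = 19.5×10⁻⁶ × 160 = 3120×10⁻⁶.
σ = EαΔT = 102×10³ × 19.5×10⁻⁶ × 160 = 318.2 MPa (tensile; the pin is trying to contract).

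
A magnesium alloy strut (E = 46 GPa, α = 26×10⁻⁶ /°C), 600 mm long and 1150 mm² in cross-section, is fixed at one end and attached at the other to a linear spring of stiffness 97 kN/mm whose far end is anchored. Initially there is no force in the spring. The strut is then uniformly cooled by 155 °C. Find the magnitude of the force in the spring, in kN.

The unrestrained thermal change is αΔT L = 26×10⁻⁶ × 155 × 600 = 2.418 mm.
With a force P in the spring, the elastic change of the strut is PL/(AE) and that of the spring is P/k; compatibility requires their sum to equal δ_free.
P [ L/(AE) + 1/k ] = δ_free → P [ 600/(1150×46×10³) + 1/(97×10³) ] = 2.418.
P = 2.418 / 2.165×10⁻⁵ = 111700 N.

P ≈ 112 kN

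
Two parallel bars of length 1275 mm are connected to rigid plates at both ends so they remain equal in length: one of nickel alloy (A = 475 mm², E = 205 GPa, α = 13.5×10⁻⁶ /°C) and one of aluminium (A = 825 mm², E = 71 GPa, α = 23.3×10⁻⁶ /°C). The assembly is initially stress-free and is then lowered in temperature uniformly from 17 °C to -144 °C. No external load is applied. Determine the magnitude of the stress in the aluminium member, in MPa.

σ ≈ 69.9 MPa (tensile)

Both members must finish at the same length. With the larger α, the aluminium tends to over-contract; the plates restrain it, putting the aluminium in tension and the nickel alloy in compression. With no external load the two internal forces are equal and opposite, magnitude P.
Equating the net (thermal + elastic) strains gives |α₁ − α₂|·ΔT = P·[1/(A₁E₁) + 1/(A₂E₂)].
|α₁ − α₂|·ΔT = 9.8×10⁻⁶ × 161 = 0.001578.
1/(A₁E₁) + 1/(A₂E₂) = 1/(475×205×10³) + 1/(825×71×10³) = 2.734×10⁻⁸ N⁻¹.
P = 0.001578 / 2.734×10⁻⁸ = 57710 N = 57.71 kN.
σ_{aluminium} = P/A₂ = 57710/825 = 69.95 MPa, tensile.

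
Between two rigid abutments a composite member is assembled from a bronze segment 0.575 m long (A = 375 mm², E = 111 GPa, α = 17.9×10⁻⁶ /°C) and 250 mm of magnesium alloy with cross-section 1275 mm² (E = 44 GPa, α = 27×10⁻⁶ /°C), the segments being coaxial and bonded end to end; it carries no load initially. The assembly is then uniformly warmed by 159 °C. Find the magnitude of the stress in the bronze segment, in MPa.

With the walls removed the bar would change length by δ_free = Σ αᵢΔT Lᵢ = 17.9×10⁻⁶×159×575 + 27×10⁻⁶×159×250 = 2.71 mm.
The rigid supports impose zero overall length change; the single axial force P common to all segments must satisfy P Σ Lᵢ/(AᵢEᵢ) = δ_free.
The series flexibility is Σ Lᵢ/(AᵢEᵢ) = 575/(375×111×10³) + 250/(1275×44×10³) = 1.827×10⁻⁵ mm/N.
P = 2.71 / 1.827×10⁻⁵ = 148300 N = 148.3 kN, compressive.
σ_{bronze} = P / A = 148300 / 375 = 395.5 MPa.

σ ≈ 396 MPa (compressive)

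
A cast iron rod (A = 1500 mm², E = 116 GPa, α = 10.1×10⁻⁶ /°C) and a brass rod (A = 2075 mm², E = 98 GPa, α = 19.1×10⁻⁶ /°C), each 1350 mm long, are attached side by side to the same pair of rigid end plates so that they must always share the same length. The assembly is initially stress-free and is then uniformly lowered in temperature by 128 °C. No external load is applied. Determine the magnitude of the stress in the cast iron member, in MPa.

The brass has the larger α, so on cooling it would change length more than the cast iron if both were free. The rigid plates force a common final length, so the brass is put into tension and the cast iron into compression, with equal and opposite forces P (no external load).
Setting the final lengths equal and cancelling L: (α₁ − α₂)ΔT = P/(A₁E₁) + P/(A₂E₂).
|α₁ − α₂|·ΔT = 9×10⁻⁶ × 128 = 0.001152.
1/(A₁E₁) + 1/(A₂E₂) = 1/(1500×116×10³) + 1/(2075×98×10³) = 1.066×10⁻⁸ N⁻¹.
So P = 0.001152 / 1.066×10⁻⁸ = 108 kN.
σ_{cast iron} = P/A₁ = 108000/1500 = 72.01 MPa, compressive.

σ ≈ 72 MPa (compressive)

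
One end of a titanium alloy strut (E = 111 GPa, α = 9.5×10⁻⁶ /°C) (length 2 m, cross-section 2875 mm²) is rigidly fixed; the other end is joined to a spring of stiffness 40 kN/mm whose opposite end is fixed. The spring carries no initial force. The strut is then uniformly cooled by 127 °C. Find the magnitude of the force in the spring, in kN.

Free thermal contraction: δ_free = αΔT L = 9.5×10⁻⁶ × 127 × 2000 = 2.413 mm.
With a force P in the spring, the elastic change of the strut is PL/(AE) and that of the spring is P/k; compatibility requires their sum to equal δ_free.
So P = δ_free / [L/(AE) + 1/k] = 2.413 / [ 2000/(2875×111×10³) + 1/(40×10³) ].
P = 2.413 / 3.127×10⁻⁵ = 77170 N.

P ≈ 77.2 kN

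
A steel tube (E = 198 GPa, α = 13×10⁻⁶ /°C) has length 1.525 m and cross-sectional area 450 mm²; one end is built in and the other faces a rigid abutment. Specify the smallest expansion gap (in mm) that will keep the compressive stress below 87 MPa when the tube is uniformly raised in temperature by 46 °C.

With no wall the tube would lengthen by αΔT L = 13×10⁻⁶ × 46 × 1525 = 0.912 mm.
At the allowable stress the elastic shortening the wall may impose is σL/E = 87 × 1525 / (198×10³) = 0.6701 mm.
The gap must absorb the remainder: g_min = 0.912 − 0.6701 = 0.2419 mm.

g ≈ 0.242 mm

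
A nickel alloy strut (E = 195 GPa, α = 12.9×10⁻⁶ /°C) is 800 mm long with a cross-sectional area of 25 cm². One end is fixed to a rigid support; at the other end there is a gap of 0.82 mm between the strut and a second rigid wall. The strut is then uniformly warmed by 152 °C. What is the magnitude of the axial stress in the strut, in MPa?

σ ≈ 182 MPa (compressive)

Unrestrained expansion: δ_free = αΔT L = 12.9×10⁻⁶ × 152 × 800 = 1.569 mm.
The gap closes (δ_free > 0.82 mm) and the wall then resists a further 1.569 − 0.82 = 0.7486 mm of expansion.
Compatibility: PL/(AE) = 0.7486 mm, so σ = P/A = E × (0.7486/800) = 182.5 MPa.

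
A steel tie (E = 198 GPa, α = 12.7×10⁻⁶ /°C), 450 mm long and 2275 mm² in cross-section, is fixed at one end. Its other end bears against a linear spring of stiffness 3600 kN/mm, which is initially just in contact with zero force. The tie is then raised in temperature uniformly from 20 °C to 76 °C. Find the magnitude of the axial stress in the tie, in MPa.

σ ≈ 110 MPa (compressive)

Free thermal expansion: δ_free = αΔT L = 12.7×10⁻⁶ × 56 × 450 = 0.32 mm.
With a force P in the spring, the elastic change of the tie is PL/(AE) and that of the spring is P/k; compatibility requires their sum to equal δ_free.
P [ L/(AE) + 1/k ] = δ_free → P [ 450/(2275×198×10³) + 1/(3600×10³) ] = 0.32.
P = 0.32 / 1.277×10⁻⁶ = 250700 N.
σ = P/A = 250700/2275 = 110.2 MPa.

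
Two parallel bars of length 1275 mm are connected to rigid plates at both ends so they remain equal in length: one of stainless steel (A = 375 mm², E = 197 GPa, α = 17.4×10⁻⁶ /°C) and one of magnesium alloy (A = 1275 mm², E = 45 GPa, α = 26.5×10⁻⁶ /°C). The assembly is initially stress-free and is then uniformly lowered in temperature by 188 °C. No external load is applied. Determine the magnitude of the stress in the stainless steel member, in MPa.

The magnesium alloy has the larger α, so on cooling it would change length more than the stainless steel if both were free. The rigid plates force a common final length, so the magnesium alloy is put into tension and the stainless steel into compression, with equal and opposite forces P (no external load).
Compatibility of the two members (thermal + elastic change equal): (α₁ − α₂)ΔT = P·[1/(A₁E₁) + 1/(A₂E₂)].
|α₁ − α₂|·ΔT = 9.1×10⁻⁶ × 188 = 0.001711.
1/(A₁E₁) + 1/(A₂E₂) = 1/(375×197×10³) + 1/(1275×45×10³) = 3.097×10⁻⁸ N⁻¹.
P = 0.001711 / 3.097×10⁻⁸ = 55250 N = 55.25 kN.
σ_{stainless steel} = P/A₁ = 55250/375 = 147.3 MPa, compressive.

σ ≈ 147 MPa (compressive)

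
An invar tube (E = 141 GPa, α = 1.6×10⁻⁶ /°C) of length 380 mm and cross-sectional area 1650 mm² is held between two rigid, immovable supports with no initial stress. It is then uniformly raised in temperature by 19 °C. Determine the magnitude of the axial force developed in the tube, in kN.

P ≈ 7.07 kN (compressive)

With zero net strain, σ = E·αΔT = 141 GPa × 1.6×10⁻⁶ × 19 = 4.286 MPa.
P = AEαΔT = 1650 × 141×10³ × 1.6×10⁻⁶ × 19 = 7.073 kN (compressive).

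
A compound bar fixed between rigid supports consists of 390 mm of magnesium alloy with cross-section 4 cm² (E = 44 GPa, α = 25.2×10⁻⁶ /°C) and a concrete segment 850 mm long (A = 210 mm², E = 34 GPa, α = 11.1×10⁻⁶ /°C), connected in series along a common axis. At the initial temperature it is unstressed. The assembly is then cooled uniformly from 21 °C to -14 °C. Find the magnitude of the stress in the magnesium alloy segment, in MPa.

σ ≈ 11.9 MPa (tensile)

With the walls removed the bar would change length by δ_free = Σ αᵢΔT Lᵢ = 25.2×10⁻⁶×35×390 + 11.1×10⁻⁶×35×850 = 0.6742 mm.
Since the ends are fixed, an axial force P builds up, equal in every segment, with P · Σ Lᵢ/(AᵢEᵢ) = δ_free.
Σ Lᵢ/(AᵢEᵢ) = 390/(400×44×10³) + 850/(210×34×10³) = 0.0001412 mm/N.
Hence P = δ_free / Σ(L/AE) = 0.6742/0.0001412 = 4.775 kN (tensile).
σ_{magnesium alloy} = P / A = 4775 / 400 = 11.94 MPa.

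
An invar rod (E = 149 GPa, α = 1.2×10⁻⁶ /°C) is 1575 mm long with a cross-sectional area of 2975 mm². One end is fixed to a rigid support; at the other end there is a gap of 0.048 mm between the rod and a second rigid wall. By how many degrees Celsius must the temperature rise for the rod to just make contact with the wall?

ΔT ≈ 25.4 °C

The gap closes when αΔT L = 0.048 mm, since the rod is still unstressed at that instant.
ΔT = 0.048 / (1.2×10⁻⁶ × 1575) = 25.4 °C.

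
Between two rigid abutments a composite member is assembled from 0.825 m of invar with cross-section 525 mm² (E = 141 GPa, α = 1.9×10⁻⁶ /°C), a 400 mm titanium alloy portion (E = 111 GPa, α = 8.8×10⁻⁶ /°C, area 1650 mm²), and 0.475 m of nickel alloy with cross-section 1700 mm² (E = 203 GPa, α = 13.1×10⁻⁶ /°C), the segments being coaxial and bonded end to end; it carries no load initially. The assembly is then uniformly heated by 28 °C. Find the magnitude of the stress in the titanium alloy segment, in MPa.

Free thermal expansion of the whole bar: Σ αᵢΔT Lᵢ = 1.9×10⁻⁶×28×825 + 8.8×10⁻⁶×28×400 + 13.1×10⁻⁶×28×475 = 0.3167 mm.
The rigid supports impose zero overall length change; the single axial force P common to all segments must satisfy P Σ Lᵢ/(AᵢEᵢ) = δ_free.
The series flexibility is Σ Lᵢ/(AᵢEᵢ) = 825/(525×141×10³) + 400/(1650×111×10³) + 475/(1700×203×10³) = 1.471×10⁻⁵ mm/N.
So P = 0.3167 / 1.471×10⁻⁵ = 21.54 kN, compressive.
σ_{titanium alloy} = P / A = 21540 / 1650 = 13.05 MPa.

σ ≈ 13.1 MPa (compressive)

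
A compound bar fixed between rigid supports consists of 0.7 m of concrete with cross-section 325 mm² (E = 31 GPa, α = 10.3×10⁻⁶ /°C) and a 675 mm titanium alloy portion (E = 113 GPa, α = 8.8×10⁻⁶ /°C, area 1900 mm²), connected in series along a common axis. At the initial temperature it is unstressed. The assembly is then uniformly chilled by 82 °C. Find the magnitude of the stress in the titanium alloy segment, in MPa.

With the walls removed the bar would change length by δ_free = Σ αᵢΔT Lᵢ = 10.3×10⁻⁶×82×700 + 8.8×10⁻⁶×82×675 = 1.078 mm.
Since the ends are fixed, an axial force P builds up, equal in every segment, with P · Σ Lᵢ/(AᵢEᵢ) = δ_free.
The series flexibility is Σ Lᵢ/(AᵢEᵢ) = 700/(325×31×10³) + 675/(1900×113×10³) = 7.262×10⁻⁵ mm/N.
Hence P = δ_free / Σ(L/AE) = 1.078/7.262×10⁻⁵ = 14.85 kN (tensile).
σ_{titanium alloy} = P / A = 14850 / 1900 = 7.815 MPa.

σ ≈ 7.81 MPa (tensile)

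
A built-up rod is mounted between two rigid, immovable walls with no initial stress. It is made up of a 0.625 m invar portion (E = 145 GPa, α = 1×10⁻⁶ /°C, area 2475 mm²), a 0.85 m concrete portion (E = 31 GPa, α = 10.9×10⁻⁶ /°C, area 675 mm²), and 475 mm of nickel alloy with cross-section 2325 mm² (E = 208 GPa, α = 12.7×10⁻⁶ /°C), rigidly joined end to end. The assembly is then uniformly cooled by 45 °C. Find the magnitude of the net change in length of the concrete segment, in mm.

|ΔL| ≈ 0.255 mm

With the walls removed the bar would change length by δ_free = Σ αᵢΔT Lᵢ = 1×10⁻⁶×45×625 + 10.9×10⁻⁶×45×850 + 12.7×10⁻⁶×45×475 = 0.7165 mm.
The walls prevent any net length change, so an axial force P (same in every segment) develops. Compatibility: P · Σ Lᵢ/(AᵢEᵢ) = δ_free.
The series flexibility is Σ Lᵢ/(AᵢEᵢ) = 625/(2475×145×10³) + 850/(675×31×10³) + 475/(2325×208×10³) = 4.335×10⁻⁵ mm/N.
P = 0.7165 / 4.335×10⁻⁵ = 16530 N = 16.53 kN, tensile.
For the concrete segment, free thermal change = 10.9×10⁻⁶×45×850 = 0.4169 mm and elastic change from P = 16530×850/(675×31×10³) = 0.6715 mm; these oppose, so the net change is 0.255 mm (segment lengthens).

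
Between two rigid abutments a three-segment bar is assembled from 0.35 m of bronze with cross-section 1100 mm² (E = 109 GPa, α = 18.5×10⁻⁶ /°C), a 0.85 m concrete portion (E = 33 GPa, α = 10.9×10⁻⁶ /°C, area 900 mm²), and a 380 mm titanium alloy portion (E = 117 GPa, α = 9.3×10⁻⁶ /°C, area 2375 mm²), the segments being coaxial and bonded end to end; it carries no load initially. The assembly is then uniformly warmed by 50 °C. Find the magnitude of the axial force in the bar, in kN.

With the walls removed the bar would change length by δ_free = Σ αᵢΔT Lᵢ = 18.5×10⁻⁶×50×350 + 10.9×10⁻⁶×50×850 + 9.3×10⁻⁶×50×380 = 0.9637 mm.
Since the ends are fixed, an axial force P builds up, equal in every segment, with P · Σ Lᵢ/(AᵢEᵢ) = δ_free.
The series flexibility is Σ Lᵢ/(AᵢEᵢ) = 350/(1100×109×10³) + 850/(900×33×10³) + 380/(2375×117×10³) = 3.291×10⁻⁵ mm/N.
So P = 0.9637 / 3.291×10⁻⁵ = 29.29 kN, compressive.

P ≈ 29.3 kN (compressive)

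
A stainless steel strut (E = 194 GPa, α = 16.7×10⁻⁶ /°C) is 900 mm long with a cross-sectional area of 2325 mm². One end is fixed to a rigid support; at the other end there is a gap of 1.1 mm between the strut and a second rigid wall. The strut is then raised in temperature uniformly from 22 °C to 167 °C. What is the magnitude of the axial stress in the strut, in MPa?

σ ≈ 233 MPa (compressive)

Free thermal elongation = αΔT L = 16.7×10⁻⁶ × 145 × 900 = 2.179 mm.
After closing the 1.1 mm clearance, 2.179 − 1.1 = 1.079 mm of expansion remains to be suppressed by the wall.
So σ = E(δ_free − g)/L = 194×10³ × 1.079/900 = 232.7 MPa.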